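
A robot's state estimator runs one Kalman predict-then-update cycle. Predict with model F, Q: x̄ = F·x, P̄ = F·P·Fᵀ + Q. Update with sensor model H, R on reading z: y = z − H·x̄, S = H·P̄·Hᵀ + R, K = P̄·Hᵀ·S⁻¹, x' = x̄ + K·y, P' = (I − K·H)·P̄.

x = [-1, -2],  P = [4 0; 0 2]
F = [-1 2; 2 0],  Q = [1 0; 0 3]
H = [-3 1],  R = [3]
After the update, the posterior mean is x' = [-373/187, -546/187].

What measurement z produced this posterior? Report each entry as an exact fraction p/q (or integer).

z = [3]

x̄ = F·x = [-3, -2]
P̄ = F·P·Fᵀ + Q = [13 -8; -8 19]
S = H·P̄·Hᵀ + R = [187]
K = P̄·Hᵀ·S⁻¹ = [-47/187; 43/187]
x' − x̄ = [188/187, -172/187] = K·y
y = (KᵀK)⁻¹·Kᵀ·(x' − x̄) = [-4]
z = y + H·x̄ = [-4] + [7] = [3]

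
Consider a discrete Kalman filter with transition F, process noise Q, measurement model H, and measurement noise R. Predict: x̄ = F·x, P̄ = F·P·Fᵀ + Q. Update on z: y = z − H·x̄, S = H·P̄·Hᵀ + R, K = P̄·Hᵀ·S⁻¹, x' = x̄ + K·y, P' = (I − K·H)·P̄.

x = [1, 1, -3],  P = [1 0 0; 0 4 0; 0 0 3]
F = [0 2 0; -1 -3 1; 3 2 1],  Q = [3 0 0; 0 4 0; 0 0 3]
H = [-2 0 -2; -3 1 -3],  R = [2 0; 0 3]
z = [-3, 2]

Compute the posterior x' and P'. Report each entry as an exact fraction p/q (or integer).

x̄ = F·x = [2, -7, 2]
P̄ = F·P·Fᵀ + Q = [19 -24 16; -24 44 -24; 16 -24 31]
y = z − H·x̄ = [5, 21]
S = H·P̄·Hᵀ + R = [330 588; 588 1073]
K = P̄·Hᵀ·S⁻¹ = [371/4173 -235/1391; -1256/1391 932/1391; -1921/4173 137/1391]
x' = x̄ + K·y = [-4604/4173, 3555/1391, 7372/4173]
P' = (I − K·H)·P̄ = [14312/4173 -1076/1391 -14683/4173; -1076/1391 6564/1391 2332/1391; -14683/4173 2332/1391 16604/4173]

x' = [-4604/4173, 3555/1391, 7372/4173]
P' = [14312/4173 -1076/1391 -14683/4173; -1076/1391 6564/1391 2332/1391; -14683/4173 2332/1391 16604/4173]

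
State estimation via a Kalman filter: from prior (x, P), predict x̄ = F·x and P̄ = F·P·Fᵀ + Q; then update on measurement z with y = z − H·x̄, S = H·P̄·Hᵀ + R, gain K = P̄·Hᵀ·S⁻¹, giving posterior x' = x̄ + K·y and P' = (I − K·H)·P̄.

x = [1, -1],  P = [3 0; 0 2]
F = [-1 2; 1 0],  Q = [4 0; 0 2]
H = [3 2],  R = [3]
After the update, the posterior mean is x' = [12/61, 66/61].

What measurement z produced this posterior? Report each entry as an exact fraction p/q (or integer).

z = [3]

x̄ = F·x = [-3, 1]
P̄ = F·P·Fᵀ + Q = [15 -3; -3 5]
S = H·P̄·Hᵀ + R = [122]
K = P̄·Hᵀ·S⁻¹ = [39/122; 1/122]
x' − x̄ = [195/61, 5/61] = K·y
y = (KᵀK)⁻¹·Kᵀ·(x' − x̄) = [10]
z = y + H·x̄ = [10] + [-7] = [3]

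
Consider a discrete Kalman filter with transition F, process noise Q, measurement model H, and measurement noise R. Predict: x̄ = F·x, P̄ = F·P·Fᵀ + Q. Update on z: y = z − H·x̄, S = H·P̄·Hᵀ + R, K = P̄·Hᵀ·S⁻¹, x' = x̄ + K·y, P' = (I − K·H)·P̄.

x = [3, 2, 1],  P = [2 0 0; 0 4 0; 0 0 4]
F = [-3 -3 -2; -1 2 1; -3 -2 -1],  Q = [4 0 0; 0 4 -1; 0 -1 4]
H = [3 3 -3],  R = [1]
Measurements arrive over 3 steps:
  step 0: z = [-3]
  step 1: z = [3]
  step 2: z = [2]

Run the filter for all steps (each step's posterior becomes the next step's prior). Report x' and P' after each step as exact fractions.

step 0: x' = [-17, 2, -14], P' = [13358/181 -4436/181 8924/181; -4436/181 2681/181 -1770/181; 8924/181 -1770/181 7161/181]
step 1: x' = [4636706/123593, -936208/123593, 3575276/123593], P' = [99673153/247186 -23763413/247186 75855597/247186; -23763413/247186 9253329/247186 -14532323/247186; 75855597/247186 -14532323/247186 61274337/247186]
step 2: x' = [-13008001270/719736197, 3571305106/719736197, -9910864986/719736197], P' = [732005224526/719736197 -192269503067/719736197 539509209431/719736197; -192269503067/719736197 61849149682/719736197 -130470512415/719736197; 539509209431/719736197 -130470512415/719736197 408841982914/719736197]

step 0: x̄ = F·x = [-17, 2, -14]
step 0: P̄ = F·P·Fᵀ + Q = [74 -26 50; -26 26 -15; 50 -15 42]
step 0: y = z − H·x̄ = [0]
step 0: S = H·P̄·Hᵀ + R = [181]
step 0: K = P̄·Hᵀ·S⁻¹ = [-6/181; 45/181; -21/181]
step 0: x' = x̄ + K·y = [-17, 2, -14]
step 0: P' = (I − K·H)·P̄ = [13358/181 -4436/181 8924/181; -4436/181 2681/181 -1770/181; 8924/181 -1770/181 7161/181]
step 1: x̄ = F·x = [73, 7, 61]
step 1: P̄ = F·P·Fᵀ + Q = [179719/181 26440/181 152016/181; 26440/181 24783/181 28984/181; 152016/181 28984/181 132063/181]
step 1: y = z − H·x̄ = [-54]
step 1: S = H·P̄·Hᵀ + R = [247186/181]
step 1: K = P̄·Hᵀ·S⁻¹ = [162429/247186; 66717/247186; 146811/247186]
step 1: x' = x̄ + K·y = [4636706/123593, -936208/123593, 3575276/123593]
step 1: P' = (I − K·H)·P̄ = [99673153/247186 -23763413/247186 75855597/247186; -23763413/247186 9253329/247186 -14532323/247186; 75855597/247186 -14532323/247186 61274337/247186]
step 2: x̄ = F·x = [-18252046/123593, -2933846/123593, -15612978/123593]
step 2: P̄ = F·P·Fᵀ + Q = [767281142/123593 109055857/123593 649824971/123593; 109055857/123593 42081358/123593 100978185/123593; 649824971/123593 100978185/123593 554089054/123593]
step 2: y = z − H·x̄ = [16965928/123593]
step 2: S = H·P̄·Hᵀ + R = [719736197/123593]
step 2: K = P̄·Hᵀ·S⁻¹ = [679536084/719736197; 150477090/719736197; 590142306/719736197]
step 2: x' = x̄ + K·y = [-13008001270/719736197, 3571305106/719736197, -9910864986/719736197]
step 2: P' = (I − K·H)·P̄ = [732005224526/719736197 -192269503067/719736197 539509209431/719736197; -192269503067/719736197 61849149682/719736197 -130470512415/719736197; 539509209431/719736197 -130470512415/719736197 408841982914/719736197]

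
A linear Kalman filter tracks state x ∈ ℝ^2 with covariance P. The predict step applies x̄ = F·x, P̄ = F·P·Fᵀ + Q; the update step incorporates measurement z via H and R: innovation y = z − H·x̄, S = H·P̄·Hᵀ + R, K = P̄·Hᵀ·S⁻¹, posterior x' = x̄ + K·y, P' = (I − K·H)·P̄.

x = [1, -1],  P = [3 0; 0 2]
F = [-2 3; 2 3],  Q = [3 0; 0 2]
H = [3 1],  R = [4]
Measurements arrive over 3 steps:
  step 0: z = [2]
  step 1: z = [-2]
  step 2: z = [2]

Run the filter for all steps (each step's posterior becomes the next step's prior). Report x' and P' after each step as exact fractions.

step 0: x̄ = F·x = [-5, -1]
step 0: P̄ = F·P·Fᵀ + Q = [33 6; 6 32]
step 0: y = z − H·x̄ = [18]
step 0: S = H·P̄·Hᵀ + R = [369]
step 0: K = P̄·Hᵀ·S⁻¹ = [35/123; 50/369]
step 0: x' = x̄ + K·y = [5/41, 59/41]
step 0: P' = (I − K·H)·P̄ = [128/41 -1012/123; -1012/123 9308/369]
step 1: x̄ = F·x = [167/41, 187/41]
step 1: P̄ = F·P·Fᵀ + Q = [13991/41 8796/41; 8796/41 5854/41]
step 1: y = z − H·x̄ = [-770/41]
step 1: S = H·P̄·Hᵀ + R = [184713/41]
step 1: K = P̄·Hᵀ·S⁻¹ = [16923/61571; 32242/184713]
step 1: x' = x̄ + K·y = [-67033/61571, 236951/184713]
step 1: P' = (I − K·H)·P̄ = [55514/61571 -98850/61571; -98850/61571 1018618/184713]
step 2: x̄ = F·x = [371017/61571, 102885/61571]
step 2: P̄ = F·P·Fᵀ + Q = [4648823/61571 2833798/61571; 2833798/61571 2214852/61571]
step 2: y = z − H·x̄ = [-1092794/61571]
step 2: S = H·P̄·Hᵀ + R = [61303331/61571]
step 2: K = P̄·Hᵀ·S⁻¹ = [16780267/61303331; 10716246/61303331]
step 2: x' = x̄ + K·y = [71579199/61303331, -87759759/61303331]
step 2: P' = (I − K·H)·P̄ = [55399044/61303331 -99076064/61303331; -99076064/61303331 340093176/61303331]

step 0: x' = [5/41, 59/41], P' = [128/41 -1012/123; -1012/123 9308/369]
step 1: x' = [-67033/61571, 236951/184713], P' = [55514/61571 -98850/61571; -98850/61571 1018618/184713]
step 2: x' = [71579199/61303331, -87759759/61303331], P' = [55399044/61303331 -99076064/61303331; -99076064/61303331 340093176/61303331]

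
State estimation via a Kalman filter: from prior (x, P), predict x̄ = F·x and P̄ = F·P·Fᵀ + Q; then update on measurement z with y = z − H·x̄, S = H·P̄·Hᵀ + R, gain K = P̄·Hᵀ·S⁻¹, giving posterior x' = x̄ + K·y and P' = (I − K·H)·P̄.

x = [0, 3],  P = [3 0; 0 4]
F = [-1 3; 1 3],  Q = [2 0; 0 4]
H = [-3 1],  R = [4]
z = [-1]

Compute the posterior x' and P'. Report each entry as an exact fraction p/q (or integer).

x' = [216/109, 505/109]
P' = [419/109 1077/109; 1077/109 3119/109]

x̄ = F·x = [9, 9]
P̄ = F·P·Fᵀ + Q = [41 33; 33 43]
y = z − H·x̄ = [17]
S = H·P̄·Hᵀ + R = [218]
K = P̄·Hᵀ·S⁻¹ = [-45/109; -28/109]
x' = x̄ + K·y = [216/109, 505/109]
P' = (I − K·H)·P̄ = [419/109 1077/109; 1077/109 3119/109]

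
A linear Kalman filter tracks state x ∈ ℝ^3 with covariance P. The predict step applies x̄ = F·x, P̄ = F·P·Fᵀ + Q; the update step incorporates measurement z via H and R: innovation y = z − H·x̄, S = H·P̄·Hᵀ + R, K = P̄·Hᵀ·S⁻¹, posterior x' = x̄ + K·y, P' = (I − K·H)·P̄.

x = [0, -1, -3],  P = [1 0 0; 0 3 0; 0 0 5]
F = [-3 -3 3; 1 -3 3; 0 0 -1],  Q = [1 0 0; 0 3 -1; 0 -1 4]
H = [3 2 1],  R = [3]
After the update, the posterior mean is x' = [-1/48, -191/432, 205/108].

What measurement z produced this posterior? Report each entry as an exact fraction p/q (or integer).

x̄ = F·x = [-6, -6, 3]
P̄ = F·P·Fᵀ + Q = [82 69 -15; 69 76 -16; -15 -16 9]
S = H·P̄·Hᵀ + R = [1728]
K = P̄·Hᵀ·S⁻¹ = [41/192; 343/1728; -17/432]
x' − x̄ = [287/48, 2401/432, -119/108] = K·y
y = (KᵀK)⁻¹·Kᵀ·(x' − x̄) = [28]
z = y + H·x̄ = [28] + [-27] = [1]

z = [1]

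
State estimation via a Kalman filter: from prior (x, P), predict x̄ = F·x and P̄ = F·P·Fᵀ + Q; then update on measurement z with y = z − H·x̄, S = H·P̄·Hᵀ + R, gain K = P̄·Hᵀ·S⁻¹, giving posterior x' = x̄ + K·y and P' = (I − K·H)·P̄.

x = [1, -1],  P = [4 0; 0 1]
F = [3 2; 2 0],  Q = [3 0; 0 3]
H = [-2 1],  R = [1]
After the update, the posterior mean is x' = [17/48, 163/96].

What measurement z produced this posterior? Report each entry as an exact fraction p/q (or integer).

z = [1]

x̄ = F·x = [1, 2]
P̄ = F·P·Fᵀ + Q = [43 24; 24 19]
S = H·P̄·Hᵀ + R = [96]
K = P̄·Hᵀ·S⁻¹ = [-31/48; -29/96]
x' − x̄ = [-31/48, -29/96] = K·y
y = (KᵀK)⁻¹·Kᵀ·(x' − x̄) = [1]
z = y + H·x̄ = [1] + [0] = [1]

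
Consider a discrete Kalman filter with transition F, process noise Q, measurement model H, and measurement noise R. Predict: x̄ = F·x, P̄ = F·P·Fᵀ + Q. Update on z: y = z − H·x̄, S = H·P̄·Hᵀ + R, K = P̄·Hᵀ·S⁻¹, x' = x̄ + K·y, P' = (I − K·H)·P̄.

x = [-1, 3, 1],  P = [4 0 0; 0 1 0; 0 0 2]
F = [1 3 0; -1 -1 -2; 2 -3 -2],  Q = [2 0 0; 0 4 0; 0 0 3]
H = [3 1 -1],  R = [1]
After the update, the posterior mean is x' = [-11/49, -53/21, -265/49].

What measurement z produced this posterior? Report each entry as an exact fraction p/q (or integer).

x̄ = F·x = [8, -4, -13]
P̄ = F·P·Fᵀ + Q = [15 -7 -1; -7 17 3; -1 3 36]
S = H·P̄·Hᵀ + R = [147]
K = P̄·Hᵀ·S⁻¹ = [13/49; -1/21; -12/49]
x' − x̄ = [-403/49, 31/21, 372/49] = K·y
y = (KᵀK)⁻¹·Kᵀ·(x' − x̄) = [-31]
z = y + H·x̄ = [-31] + [33] = [2]

z = [2]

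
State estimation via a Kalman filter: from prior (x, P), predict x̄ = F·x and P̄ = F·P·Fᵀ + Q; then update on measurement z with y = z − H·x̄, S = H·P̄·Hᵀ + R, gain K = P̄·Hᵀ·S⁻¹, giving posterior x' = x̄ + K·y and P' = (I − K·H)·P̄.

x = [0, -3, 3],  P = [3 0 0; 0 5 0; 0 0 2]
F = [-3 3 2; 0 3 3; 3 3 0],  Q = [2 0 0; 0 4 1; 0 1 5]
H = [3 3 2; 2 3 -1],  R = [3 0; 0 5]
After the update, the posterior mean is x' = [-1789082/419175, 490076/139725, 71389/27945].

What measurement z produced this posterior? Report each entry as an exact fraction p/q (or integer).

z = [3, -1]

x̄ = F·x = [-3, 0, -9]
P̄ = F·P·Fᵀ + Q = [82 57 18; 57 67 46; 18 46 77]
S = H·P̄·Hᵀ + R = [3446 1952; 1952 1349]
K = P̄·Hᵀ·S⁻¹ = [-7687/838350 104063/419175; 16808/139725 3541/139725; 9247/27945 -11371/27945]
x' − x̄ = [-531557/419175, 490076/139725, 322894/27945] = K·y
y = (KᵀK)⁻¹·Kᵀ·(x' − x̄) = [30, -4]
z = y + H·x̄ = [30, -4] + [-27, 3] = [3, -1]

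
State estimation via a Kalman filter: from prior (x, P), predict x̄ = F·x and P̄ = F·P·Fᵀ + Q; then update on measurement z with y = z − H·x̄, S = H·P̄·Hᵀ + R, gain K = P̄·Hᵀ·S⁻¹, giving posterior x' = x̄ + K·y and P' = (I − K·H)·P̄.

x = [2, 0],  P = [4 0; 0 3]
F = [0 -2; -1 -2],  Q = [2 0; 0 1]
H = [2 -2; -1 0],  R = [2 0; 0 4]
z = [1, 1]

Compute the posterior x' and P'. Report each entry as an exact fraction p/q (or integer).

x̄ = F·x = [0, -2]
P̄ = F·P·Fᵀ + Q = [14 12; 12 17]
y = z − H·x̄ = [-3, 1]
S = H·P̄·Hᵀ + R = [30 -4; -4 18]
K = P̄·Hᵀ·S⁻¹ = [4/131 -101/131; -57/131 -100/131]
x' = x̄ + K·y = [-113/131, -191/131]
P' = (I − K·H)·P̄ = [404/131 400/131; 400/131 457/131]

x' = [-113/131, -191/131]
P' = [404/131 400/131; 400/131 457/131]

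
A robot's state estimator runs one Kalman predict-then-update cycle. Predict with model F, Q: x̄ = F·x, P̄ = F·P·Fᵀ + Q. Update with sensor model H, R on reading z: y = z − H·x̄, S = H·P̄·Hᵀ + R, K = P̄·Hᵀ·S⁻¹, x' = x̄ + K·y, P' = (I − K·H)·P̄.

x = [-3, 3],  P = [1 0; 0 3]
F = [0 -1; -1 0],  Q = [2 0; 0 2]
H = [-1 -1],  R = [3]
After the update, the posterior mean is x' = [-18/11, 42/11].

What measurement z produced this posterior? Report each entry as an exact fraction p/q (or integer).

x̄ = F·x = [-3, 3]
P̄ = F·P·Fᵀ + Q = [5 0; 0 3]
S = H·P̄·Hᵀ + R = [11]
K = P̄·Hᵀ·S⁻¹ = [-5/11; -3/11]
x' − x̄ = [15/11, 9/11] = K·y
y = (KᵀK)⁻¹·Kᵀ·(x' − x̄) = [-3]
z = y + H·x̄ = [-3] + [0] = [-3]

z = [-3]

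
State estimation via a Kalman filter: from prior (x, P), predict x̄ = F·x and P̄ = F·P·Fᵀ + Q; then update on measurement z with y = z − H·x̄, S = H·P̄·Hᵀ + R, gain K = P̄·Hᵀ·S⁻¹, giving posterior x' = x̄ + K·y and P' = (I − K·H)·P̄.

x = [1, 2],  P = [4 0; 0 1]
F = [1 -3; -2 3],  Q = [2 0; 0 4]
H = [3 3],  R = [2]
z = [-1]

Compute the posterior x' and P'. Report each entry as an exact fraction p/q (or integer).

x̄ = F·x = [-5, 4]
P̄ = F·P·Fᵀ + Q = [15 -17; -17 29]
y = z − H·x̄ = [2]
S = H·P̄·Hᵀ + R = [92]
K = P̄·Hᵀ·S⁻¹ = [-3/46; 9/23]
x' = x̄ + K·y = [-118/23, 110/23]
P' = (I − K·H)·P̄ = [336/23 -337/23; -337/23 343/23]

x' = [-118/23, 110/23]
P' = [336/23 -337/23; -337/23 343/23]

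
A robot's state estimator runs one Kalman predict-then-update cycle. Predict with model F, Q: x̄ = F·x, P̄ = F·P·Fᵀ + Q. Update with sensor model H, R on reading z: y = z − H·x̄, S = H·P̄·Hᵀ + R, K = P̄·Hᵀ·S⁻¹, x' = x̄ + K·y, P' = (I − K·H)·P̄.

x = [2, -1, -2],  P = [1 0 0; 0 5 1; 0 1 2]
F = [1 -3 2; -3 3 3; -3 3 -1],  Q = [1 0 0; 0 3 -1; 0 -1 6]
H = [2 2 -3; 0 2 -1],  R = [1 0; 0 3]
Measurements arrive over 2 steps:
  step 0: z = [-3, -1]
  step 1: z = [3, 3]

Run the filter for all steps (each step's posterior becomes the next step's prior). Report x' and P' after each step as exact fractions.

step 0: x̄ = F·x = [1, -15, -7]
step 0: P̄ = F·P·Fᵀ + Q = [43 -39 -43; -39 93 53; -43 53 56]
step 0: y = z − H·x̄ = [4, 22]
step 0: S = H·P̄·Hᵀ + R = [617 46; 46 219]
step 0: K = P̄·Hᵀ·S⁻¹ = [31613/133007 -27897/133007; -17287/133007 84407/133007; -34712/133007 37658/133007]
step 0: x' = x̄ + K·y = [-354275/133007, -207299/133007, -241421/133007]
step 0: P' = (I − K·H)·P̄ = [411925/133007 135291/133007 354273/133007; 135291/133007 261883/133007 270545/133007; 354273/133007 270545/133007 428116/133007]
step 1: x̄ = F·x = [-215220/133007, -283335/133007, 682349/133007]
step 1: P̄ = F·P·Fᵀ + Q = [1973149/133007 -1274988/133007 -2870468/133007; -1274988/133007 6373995/133007 1709311/133007; -2870468/133007 1709311/133007 5357560/133007]
step 1: y = z − H·x̄ = [3443178/133007, 1648040/133007]
step 1: S = H·P̄·Hᵀ + R = [85473603/133007 28535156/133007; 28535156/133007 24415317/133007]
step 1: K = P̄·Hᵀ·S⁻¹ = [353660354/1913598509 -388217788/1913598509; -1437539321/9567992545 6006000543/9567992545; -592136822/1913598509 540085870/1913598509]
step 1: x' = x̄ + K·y = [1248599216/1913598509, 16822259001/9567992545, 1180333875/1913598509]
step 1: P' = (I − K·H)·P̄ = [2713389219/1913598509 394789498/1913598509 1954232360/1913598509; 394789498/1913598509 14859859797/9567992545 2340343593/1913598509; 1954232360/1913598509 2340343593/1913598509 3060429576/1913598509]

step 0: x' = [-354275/133007, -207299/133007, -241421/133007], P' = [411925/133007 135291/133007 354273/133007; 135291/133007 261883/133007 270545/133007; 354273/133007 270545/133007 428116/133007]
step 1: x' = [1248599216/1913598509, 16822259001/9567992545, 1180333875/1913598509], P' = [2713389219/1913598509 394789498/1913598509 1954232360/1913598509; 394789498/1913598509 14859859797/9567992545 2340343593/1913598509; 1954232360/1913598509 2340343593/1913598509 3060429576/1913598509]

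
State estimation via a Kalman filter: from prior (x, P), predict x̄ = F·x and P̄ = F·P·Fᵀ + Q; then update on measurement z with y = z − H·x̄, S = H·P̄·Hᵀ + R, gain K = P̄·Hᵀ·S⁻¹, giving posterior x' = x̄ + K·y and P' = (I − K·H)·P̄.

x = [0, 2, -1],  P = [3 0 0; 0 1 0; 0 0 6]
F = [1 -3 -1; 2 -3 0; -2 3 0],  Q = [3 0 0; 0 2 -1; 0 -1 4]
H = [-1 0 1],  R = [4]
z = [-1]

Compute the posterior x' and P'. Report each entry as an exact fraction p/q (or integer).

x̄ = F·x = [-5, -6, 6]
P̄ = F·P·Fᵀ + Q = [21 15 -15; 15 23 -22; -15 -22 25]
y = z − H·x̄ = [-12]
S = H·P̄·Hᵀ + R = [80]
K = P̄·Hᵀ·S⁻¹ = [-9/20; -37/80; 1/2]
x' = x̄ + K·y = [2/5, -9/20, 0]
P' = (I − K·H)·P̄ = [24/5 -33/20 3; -33/20 471/80 -7/2; 3 -7/2 5]

x' = [2/5, -9/20, 0]
P' = [24/5 -33/20 3; -33/20 471/80 -7/2; 3 -7/2 5]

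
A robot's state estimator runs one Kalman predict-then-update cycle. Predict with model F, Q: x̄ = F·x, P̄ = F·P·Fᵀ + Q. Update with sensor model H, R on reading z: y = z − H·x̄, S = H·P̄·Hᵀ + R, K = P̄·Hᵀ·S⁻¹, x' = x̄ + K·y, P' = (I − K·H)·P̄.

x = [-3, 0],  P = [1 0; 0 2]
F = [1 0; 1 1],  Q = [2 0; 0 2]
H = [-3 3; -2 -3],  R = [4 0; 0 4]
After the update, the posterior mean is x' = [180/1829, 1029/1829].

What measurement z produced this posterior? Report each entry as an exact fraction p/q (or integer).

x̄ = F·x = [-3, -3]
P̄ = F·P·Fᵀ + Q = [3 1; 1 5]
S = H·P̄·Hᵀ + R = [58 -24; -24 73]
K = P̄·Hᵀ·S⁻¹ = [-327/1829 -333/1829; 234/1829 -349/1829]
x' − x̄ = [5667/1829, 6516/1829] = K·y
y = (KᵀK)⁻¹·Kᵀ·(x' − x̄) = [1, -18]
z = y + H·x̄ = [1, -18] + [0, 15] = [1, -3]

z = [1, -3]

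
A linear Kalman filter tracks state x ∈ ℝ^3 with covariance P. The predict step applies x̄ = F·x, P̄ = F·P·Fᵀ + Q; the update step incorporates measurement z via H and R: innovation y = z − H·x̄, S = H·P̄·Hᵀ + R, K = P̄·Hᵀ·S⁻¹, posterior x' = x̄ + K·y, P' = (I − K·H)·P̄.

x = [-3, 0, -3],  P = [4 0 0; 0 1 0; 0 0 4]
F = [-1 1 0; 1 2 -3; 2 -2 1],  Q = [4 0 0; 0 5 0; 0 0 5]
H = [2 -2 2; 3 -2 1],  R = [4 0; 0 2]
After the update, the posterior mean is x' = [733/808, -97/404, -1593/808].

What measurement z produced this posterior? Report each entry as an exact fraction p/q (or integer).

z = [-1, 1]

x̄ = F·x = [3, 6, -9]
P̄ = F·P·Fᵀ + Q = [9 -2 -10; -2 49 -8; -10 -8 29]
S = H·P̄·Hᵀ + R = [352 296; 296 304]
K = P̄·Hᵀ·S⁻¹ = [-701/2424 425/1212; -85/606 -281/1212; 499/808 -223/404]
x' − x̄ = [-1691/808, -2521/404, 5679/808] = K·y
y = (KᵀK)⁻¹·Kᵀ·(x' − x̄) = [23, 13]
z = y + H·x̄ = [23, 13] + [-24, -12] = [-1, 1]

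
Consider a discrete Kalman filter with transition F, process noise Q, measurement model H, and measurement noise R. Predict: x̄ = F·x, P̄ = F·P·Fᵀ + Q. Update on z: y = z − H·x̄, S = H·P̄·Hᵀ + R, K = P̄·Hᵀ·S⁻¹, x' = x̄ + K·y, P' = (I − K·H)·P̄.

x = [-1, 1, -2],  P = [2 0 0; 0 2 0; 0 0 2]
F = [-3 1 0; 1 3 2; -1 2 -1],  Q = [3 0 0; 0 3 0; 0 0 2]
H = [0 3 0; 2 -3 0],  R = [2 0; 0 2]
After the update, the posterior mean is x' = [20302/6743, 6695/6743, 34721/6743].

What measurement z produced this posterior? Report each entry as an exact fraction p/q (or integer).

x̄ = F·x = [4, -2, 5]
P̄ = F·P·Fᵀ + Q = [23 0 10; 0 31 6; 10 6 14]
S = H·P̄·Hᵀ + R = [281 -279; -279 373]
K = P̄·Hᵀ·S⁻¹ = [6417/13486 6463/13486; 4371/13486 -93/13486; 1818/6743 1396/6743]
x' − x̄ = [-6670/6743, 20181/6743, 1006/6743] = K·y
y = (KᵀK)⁻¹·Kᵀ·(x' − x̄) = [9, -11]
z = y + H·x̄ = [9, -11] + [-6, 14] = [3, 3]

z = [3, 3]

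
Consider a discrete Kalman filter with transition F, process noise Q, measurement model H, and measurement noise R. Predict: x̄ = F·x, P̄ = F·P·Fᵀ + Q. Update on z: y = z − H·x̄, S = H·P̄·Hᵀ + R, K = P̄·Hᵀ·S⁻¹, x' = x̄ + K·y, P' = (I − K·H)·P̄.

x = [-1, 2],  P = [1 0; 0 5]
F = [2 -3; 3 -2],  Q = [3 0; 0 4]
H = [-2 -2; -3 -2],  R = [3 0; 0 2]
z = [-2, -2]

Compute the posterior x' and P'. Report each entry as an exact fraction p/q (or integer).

x̄ = F·x = [-8, -7]
P̄ = F·P·Fᵀ + Q = [52 36; 36 33]
y = z − H·x̄ = [-32, -40]
S = H·P̄·Hᵀ + R = [631 804; 804 1034]
K = P̄·Hᵀ·S⁻¹ = [664/3019 -1182/3019; -1398/3019 579/3019]
x' = x̄ + K·y = [1880/3019, 443/3019]
P' = (I − K·H)·P̄ = [4356/3019 -5352/3019; -5352/3019 7449/3019]

x' = [1880/3019, 443/3019]
P' = [4356/3019 -5352/3019; -5352/3019 7449/3019]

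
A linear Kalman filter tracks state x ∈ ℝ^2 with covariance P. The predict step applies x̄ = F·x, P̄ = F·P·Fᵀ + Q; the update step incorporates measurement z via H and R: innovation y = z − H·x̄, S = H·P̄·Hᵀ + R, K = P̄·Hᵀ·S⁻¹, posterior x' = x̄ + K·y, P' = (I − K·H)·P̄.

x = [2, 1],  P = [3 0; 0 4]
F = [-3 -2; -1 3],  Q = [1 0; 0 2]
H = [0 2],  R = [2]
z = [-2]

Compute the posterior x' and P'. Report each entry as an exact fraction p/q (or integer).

x̄ = F·x = [-8, 1]
P̄ = F·P·Fᵀ + Q = [44 -15; -15 41]
y = z − H·x̄ = [-4]
S = H·P̄·Hᵀ + R = [166]
K = P̄·Hᵀ·S⁻¹ = [-15/83; 41/83]
x' = x̄ + K·y = [-604/83, -81/83]
P' = (I − K·H)·P̄ = [3202/83 -15/83; -15/83 41/83]

x' = [-604/83, -81/83]
P' = [3202/83 -15/83; -15/83 41/83]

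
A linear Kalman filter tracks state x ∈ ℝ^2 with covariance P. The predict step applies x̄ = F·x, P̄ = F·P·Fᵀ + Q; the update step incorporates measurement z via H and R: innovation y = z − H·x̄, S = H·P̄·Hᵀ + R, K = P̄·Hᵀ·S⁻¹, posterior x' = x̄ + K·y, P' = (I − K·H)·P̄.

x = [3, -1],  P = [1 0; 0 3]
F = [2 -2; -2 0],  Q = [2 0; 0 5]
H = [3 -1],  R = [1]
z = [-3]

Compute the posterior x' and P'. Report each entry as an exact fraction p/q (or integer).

x' = [-173/98, -69/28]
P' = [41/49 31/14; 31/14 27/4]

x̄ = F·x = [8, -6]
P̄ = F·P·Fᵀ + Q = [18 -4; -4 9]
y = z − H·x̄ = [-33]
S = H·P̄·Hᵀ + R = [196]
K = P̄·Hᵀ·S⁻¹ = [29/98; -3/28]
x' = x̄ + K·y = [-173/98, -69/28]
P' = (I − K·H)·P̄ = [41/49 31/14; 31/14 27/4]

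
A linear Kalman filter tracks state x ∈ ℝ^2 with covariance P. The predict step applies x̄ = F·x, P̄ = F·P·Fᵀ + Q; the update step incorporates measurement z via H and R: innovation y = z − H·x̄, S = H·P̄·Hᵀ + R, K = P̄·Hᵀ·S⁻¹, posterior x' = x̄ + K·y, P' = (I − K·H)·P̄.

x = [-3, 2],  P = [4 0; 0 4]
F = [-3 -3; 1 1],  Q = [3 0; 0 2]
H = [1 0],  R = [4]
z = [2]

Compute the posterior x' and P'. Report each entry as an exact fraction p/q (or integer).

x' = [162/79, -55/79]
P' = [300/79 -96/79; -96/79 214/79]

x̄ = F·x = [3, -1]
P̄ = F·P·Fᵀ + Q = [75 -24; -24 10]
y = z − H·x̄ = [-1]
S = H·P̄·Hᵀ + R = [79]
K = P̄·Hᵀ·S⁻¹ = [75/79; -24/79]
x' = x̄ + K·y = [162/79, -55/79]
P' = (I − K·H)·P̄ = [300/79 -96/79; -96/79 214/79]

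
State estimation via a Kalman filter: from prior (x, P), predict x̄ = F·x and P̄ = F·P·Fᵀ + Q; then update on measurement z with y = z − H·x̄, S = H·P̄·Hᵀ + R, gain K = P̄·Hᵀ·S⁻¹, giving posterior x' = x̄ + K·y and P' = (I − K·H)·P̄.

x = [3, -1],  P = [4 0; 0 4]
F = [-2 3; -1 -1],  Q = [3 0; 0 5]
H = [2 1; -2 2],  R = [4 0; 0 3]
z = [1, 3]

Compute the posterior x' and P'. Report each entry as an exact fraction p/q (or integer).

x' = [-9235/27043, 28613/27043]
P' = [13941/27043 6942/27043; 6942/27043 19728/27043]

x̄ = F·x = [-9, -2]
P̄ = F·P·Fᵀ + Q = [55 -4; -4 13]
y = z − H·x̄ = [21, -11]
S = H·P̄·Hᵀ + R = [221 -202; -202 307]
K = P̄·Hᵀ·S⁻¹ = [8706/27043 -4666/27043; 8403/27043 8524/27043]
x' = x̄ + K·y = [-9235/27043, 28613/27043]
P' = (I − K·H)·P̄ = [13941/27043 6942/27043; 6942/27043 19728/27043]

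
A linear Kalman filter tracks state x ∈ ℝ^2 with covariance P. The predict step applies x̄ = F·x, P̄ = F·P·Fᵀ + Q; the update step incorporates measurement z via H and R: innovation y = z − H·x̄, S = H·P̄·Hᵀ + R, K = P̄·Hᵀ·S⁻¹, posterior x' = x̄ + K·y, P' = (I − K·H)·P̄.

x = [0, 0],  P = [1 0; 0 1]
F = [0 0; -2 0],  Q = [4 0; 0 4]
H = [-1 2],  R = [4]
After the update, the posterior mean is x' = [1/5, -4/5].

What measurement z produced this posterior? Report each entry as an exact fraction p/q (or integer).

x̄ = F·x = [0, 0]
P̄ = F·P·Fᵀ + Q = [4 0; 0 8]
S = H·P̄·Hᵀ + R = [40]
K = P̄·Hᵀ·S⁻¹ = [-1/10; 2/5]
x' − x̄ = [1/5, -4/5] = K·y
y = (KᵀK)⁻¹·Kᵀ·(x' − x̄) = [-2]
z = y + H·x̄ = [-2] + [0] = [-2]

z = [-2]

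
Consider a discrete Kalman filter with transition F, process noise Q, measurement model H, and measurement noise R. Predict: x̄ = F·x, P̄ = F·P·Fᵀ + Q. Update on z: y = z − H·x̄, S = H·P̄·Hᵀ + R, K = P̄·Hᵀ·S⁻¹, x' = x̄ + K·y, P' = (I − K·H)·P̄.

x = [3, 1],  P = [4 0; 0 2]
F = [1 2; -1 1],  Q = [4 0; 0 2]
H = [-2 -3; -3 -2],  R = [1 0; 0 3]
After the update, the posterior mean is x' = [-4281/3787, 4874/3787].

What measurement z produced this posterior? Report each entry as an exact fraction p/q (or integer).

z = [-2, 2]

x̄ = F·x = [5, -2]
P̄ = F·P·Fᵀ + Q = [16 0; 0 8]
S = H·P̄·Hᵀ + R = [137 144; 144 179]
K = P̄·Hᵀ·S⁻¹ = [1184/3787 -1968/3787; -1992/3787 1264/3787]
x' − x̄ = [-23216/3787, 12448/3787] = K·y
y = (KᵀK)⁻¹·Kᵀ·(x' − x̄) = [2, 13]
z = y + H·x̄ = [2, 13] + [-4, -11] = [-2, 2]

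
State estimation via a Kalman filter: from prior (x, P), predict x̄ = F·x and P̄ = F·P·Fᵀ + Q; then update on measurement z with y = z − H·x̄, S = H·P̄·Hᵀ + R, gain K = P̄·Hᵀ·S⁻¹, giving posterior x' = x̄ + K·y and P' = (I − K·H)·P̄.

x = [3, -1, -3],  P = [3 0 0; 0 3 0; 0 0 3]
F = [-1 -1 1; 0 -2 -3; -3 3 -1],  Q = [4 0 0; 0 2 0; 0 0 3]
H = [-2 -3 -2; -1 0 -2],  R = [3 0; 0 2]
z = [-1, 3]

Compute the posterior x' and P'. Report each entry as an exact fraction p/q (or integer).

x' = [-408287/86303, 262945/86303, 9147/12329]
P' = [1096722/86303 -365154/86303 -78132/12329; -365154/86303 168814/86303 21978/12329; -78132/12329 21978/12329 45057/12329]

x̄ = F·x = [-5, 11, -9]
P̄ = F·P·Fᵀ + Q = [13 -3 -3; -3 41 -9; -3 -9 60]
y = z − H·x̄ = [4, -20]
S = H·P̄·Hᵀ + R = [496 185; 185 243]
K = P̄·Hᵀ·S⁻¹ = [-1378/86303 -1437/86303; -27942/86303 28731/86303; 72/12329 -5991/12329]
x' = x̄ + K·y = [-408287/86303, 262945/86303, 9147/12329]
P' = (I − K·H)·P̄ = [1096722/86303 -365154/86303 -78132/12329; -365154/86303 168814/86303 21978/12329; -78132/12329 21978/12329 45057/12329]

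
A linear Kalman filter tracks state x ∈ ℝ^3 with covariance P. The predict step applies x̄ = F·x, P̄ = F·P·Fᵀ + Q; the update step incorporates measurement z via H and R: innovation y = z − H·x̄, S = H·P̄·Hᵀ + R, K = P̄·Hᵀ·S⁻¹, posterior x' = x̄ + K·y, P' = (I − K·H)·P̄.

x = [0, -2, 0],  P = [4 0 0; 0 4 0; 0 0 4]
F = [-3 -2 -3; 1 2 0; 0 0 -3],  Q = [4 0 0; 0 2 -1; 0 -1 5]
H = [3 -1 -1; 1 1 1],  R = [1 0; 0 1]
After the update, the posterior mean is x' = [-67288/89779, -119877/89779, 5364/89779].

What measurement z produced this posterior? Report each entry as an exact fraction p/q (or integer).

x̄ = F·x = [4, -4, 0]
P̄ = F·P·Fᵀ + Q = [92 -28 36; -28 22 -1; 36 -1 41]
S = H·P̄·Hᵀ + R = [842 231; 231 170]
K = P̄·Hᵀ·S⁻¹ = [22460/89779 22292/89779; -16233/89779 18361/89779; -5996/89779 48284/89779]
x' − x̄ = [-426404/89779, 239239/89779, 5364/89779] = K·y
y = (KᵀK)⁻¹·Kᵀ·(x' − x̄) = [-17, -2]
z = y + H·x̄ = [-17, -2] + [16, 0] = [-1, -2]

z = [-1, -2]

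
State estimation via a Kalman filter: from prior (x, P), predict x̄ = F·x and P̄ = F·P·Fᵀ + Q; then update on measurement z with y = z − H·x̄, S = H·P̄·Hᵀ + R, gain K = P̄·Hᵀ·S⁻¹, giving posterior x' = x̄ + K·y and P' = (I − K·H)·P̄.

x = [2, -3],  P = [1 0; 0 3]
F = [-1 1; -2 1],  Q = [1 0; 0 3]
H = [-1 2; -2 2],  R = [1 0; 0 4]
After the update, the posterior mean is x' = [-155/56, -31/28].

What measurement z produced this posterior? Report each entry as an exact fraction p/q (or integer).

z = [1, 3]

x̄ = F·x = [-5, -7]
P̄ = F·P·Fᵀ + Q = [5 5; 5 10]
S = H·P̄·Hᵀ + R = [26 20; 20 24]
K = P̄·Hᵀ·S⁻¹ = [15/28 -25/56; 5/7 -5/28]
x' − x̄ = [125/56, 165/28] = K·y
y = (KᵀK)⁻¹·Kᵀ·(x' − x̄) = [10, 7]
z = y + H·x̄ = [10, 7] + [-9, -4] = [1, 3]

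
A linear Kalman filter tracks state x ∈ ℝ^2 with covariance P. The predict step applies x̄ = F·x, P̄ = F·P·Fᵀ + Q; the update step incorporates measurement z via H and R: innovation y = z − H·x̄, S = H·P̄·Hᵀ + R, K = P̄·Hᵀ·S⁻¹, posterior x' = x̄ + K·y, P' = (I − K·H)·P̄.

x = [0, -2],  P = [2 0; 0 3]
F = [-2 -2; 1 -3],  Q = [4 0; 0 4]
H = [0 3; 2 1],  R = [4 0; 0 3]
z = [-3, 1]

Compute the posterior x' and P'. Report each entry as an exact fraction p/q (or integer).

x' = [22158/23099, -21007/23099]
P' = [18764/23099 -4600/23099; -4600/23099 9932/23099]

x̄ = F·x = [4, 6]
P̄ = F·P·Fᵀ + Q = [24 14; 14 33]
y = z − H·x̄ = [-21, -13]
S = H·P̄·Hᵀ + R = [301 183; 183 188]
K = P̄·Hᵀ·S⁻¹ = [-3450/23099 10976/23099; 7449/23099 244/23099]
x' = x̄ + K·y = [22158/23099, -21007/23099]
P' = (I − K·H)·P̄ = [18764/23099 -4600/23099; -4600/23099 9932/23099]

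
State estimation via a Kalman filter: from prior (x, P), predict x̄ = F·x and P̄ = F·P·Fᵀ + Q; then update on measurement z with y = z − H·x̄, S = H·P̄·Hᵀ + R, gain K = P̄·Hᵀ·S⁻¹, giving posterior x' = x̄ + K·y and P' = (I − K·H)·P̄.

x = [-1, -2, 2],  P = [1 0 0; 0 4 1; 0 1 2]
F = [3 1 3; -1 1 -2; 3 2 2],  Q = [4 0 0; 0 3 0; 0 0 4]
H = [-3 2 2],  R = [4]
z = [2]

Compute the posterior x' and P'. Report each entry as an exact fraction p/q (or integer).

x̄ = F·x = [1, -5, -3]
P̄ = F·P·Fᵀ + Q = [41 -10 37; -10 12 -5; 37 -5 45]
y = z − H·x̄ = [21]
S = H·P̄·Hᵀ + R = [237]
K = P̄·Hᵀ·S⁻¹ = [-23/79; 44/237; -31/237]
x' = x̄ + K·y = [-404/79, -87/79, -454/79]
P' = (I − K·H)·P̄ = [1652/79 222/79 2210/79; 222/79 908/237 179/237; 2210/79 179/237 9704/237]

x' = [-404/79, -87/79, -454/79]
P' = [1652/79 222/79 2210/79; 222/79 908/237 179/237; 2210/79 179/237 9704/237]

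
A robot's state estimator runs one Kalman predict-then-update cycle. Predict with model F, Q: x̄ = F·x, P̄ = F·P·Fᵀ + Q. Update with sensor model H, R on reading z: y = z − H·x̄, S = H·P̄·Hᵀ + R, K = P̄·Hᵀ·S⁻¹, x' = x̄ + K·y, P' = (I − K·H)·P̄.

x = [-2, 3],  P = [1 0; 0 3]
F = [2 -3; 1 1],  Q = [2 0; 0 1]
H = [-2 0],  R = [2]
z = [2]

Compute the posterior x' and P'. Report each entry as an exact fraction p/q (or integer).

x' = [-79/67, -101/67]
P' = [33/67 -7/67; -7/67 237/67]

x̄ = F·x = [-13, 1]
P̄ = F·P·Fᵀ + Q = [33 -7; -7 5]
y = z − H·x̄ = [-24]
S = H·P̄·Hᵀ + R = [134]
K = P̄·Hᵀ·S⁻¹ = [-33/67; 7/67]
x' = x̄ + K·y = [-79/67, -101/67]
P' = (I − K·H)·P̄ = [33/67 -7/67; -7/67 237/67]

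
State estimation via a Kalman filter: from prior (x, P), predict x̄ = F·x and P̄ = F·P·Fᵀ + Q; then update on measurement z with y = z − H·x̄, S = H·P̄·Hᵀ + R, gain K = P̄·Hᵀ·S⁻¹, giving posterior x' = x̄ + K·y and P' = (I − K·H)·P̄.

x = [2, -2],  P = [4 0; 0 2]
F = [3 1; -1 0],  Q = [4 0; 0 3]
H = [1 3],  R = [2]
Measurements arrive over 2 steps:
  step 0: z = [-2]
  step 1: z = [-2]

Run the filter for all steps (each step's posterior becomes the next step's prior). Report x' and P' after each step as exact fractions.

step 0: x' = [4, -2], P' = [1434/35 -474/35; -474/35 164/35]
step 1: x' = [10, -4], P' = [354938/1319 -119058/1319; -119058/1319 40212/1319]

step 0: x̄ = F·x = [4, -2]
step 0: P̄ = F·P·Fᵀ + Q = [42 -12; -12 7]
step 0: y = z − H·x̄ = [0]
step 0: S = H·P̄·Hᵀ + R = [35]
step 0: K = P̄·Hᵀ·S⁻¹ = [6/35; 9/35]
step 0: x' = x̄ + K·y = [4, -2]
step 0: P' = (I − K·H)·P̄ = [1434/35 -474/35; -474/35 164/35]
step 1: x̄ = F·x = [10, -4]
step 1: P̄ = F·P·Fᵀ + Q = [10366/35 -3828/35; -3828/35 1539/35]
step 1: y = z − H·x̄ = [0]
step 1: S = H·P̄·Hᵀ + R = [1319/35]
step 1: K = P̄·Hᵀ·S⁻¹ = [-1118/1319; 789/1319]
step 1: x' = x̄ + K·y = [10, -4]
step 1: P' = (I − K·H)·P̄ = [354938/1319 -119058/1319; -119058/1319 40212/1319]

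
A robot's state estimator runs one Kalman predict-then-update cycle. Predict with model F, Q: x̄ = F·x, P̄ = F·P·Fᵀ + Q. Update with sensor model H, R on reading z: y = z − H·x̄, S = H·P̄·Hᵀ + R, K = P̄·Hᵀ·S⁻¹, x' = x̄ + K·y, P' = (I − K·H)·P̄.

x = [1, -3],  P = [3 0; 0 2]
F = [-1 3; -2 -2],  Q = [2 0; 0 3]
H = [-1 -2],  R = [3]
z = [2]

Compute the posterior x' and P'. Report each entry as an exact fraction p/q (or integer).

x̄ = F·x = [-10, 4]
P̄ = F·P·Fᵀ + Q = [23 -6; -6 23]
y = z − H·x̄ = [0]
S = H·P̄·Hᵀ + R = [94]
K = P̄·Hᵀ·S⁻¹ = [-11/94; -20/47]
x' = x̄ + K·y = [-10, 4]
P' = (I − K·H)·P̄ = [2041/94 -502/47; -502/47 281/47]

x' = [-10, 4]
P' = [2041/94 -502/47; -502/47 281/47]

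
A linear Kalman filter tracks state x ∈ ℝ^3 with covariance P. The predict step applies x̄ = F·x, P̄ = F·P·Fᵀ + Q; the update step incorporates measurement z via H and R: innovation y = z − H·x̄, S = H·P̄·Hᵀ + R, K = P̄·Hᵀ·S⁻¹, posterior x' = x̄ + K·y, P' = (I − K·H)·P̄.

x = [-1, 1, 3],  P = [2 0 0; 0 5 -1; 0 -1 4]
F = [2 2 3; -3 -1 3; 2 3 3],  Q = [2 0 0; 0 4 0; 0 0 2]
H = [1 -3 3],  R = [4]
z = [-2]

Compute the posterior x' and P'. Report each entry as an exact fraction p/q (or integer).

x̄ = F·x = [9, 11, 10]
P̄ = F·P·Fᵀ + Q = [54 11 59; 11 69 3; 59 3 73]
y = z − H·x̄ = [-8]
S = H·P̄·Hᵀ + R = [1570]
K = P̄·Hᵀ·S⁻¹ = [99/785; -187/1570; 269/1570]
x' = x̄ + K·y = [6273/785, 9383/785, 6774/785]
P' = (I − K·H)·P̄ = [22788/785 27148/785 19684/785; 27148/785 73361/1570 55013/1570; 19684/785 55013/1570 42249/1570]

x' = [6273/785, 9383/785, 6774/785]
P' = [22788/785 27148/785 19684/785; 27148/785 73361/1570 55013/1570; 19684/785 55013/1570 42249/1570]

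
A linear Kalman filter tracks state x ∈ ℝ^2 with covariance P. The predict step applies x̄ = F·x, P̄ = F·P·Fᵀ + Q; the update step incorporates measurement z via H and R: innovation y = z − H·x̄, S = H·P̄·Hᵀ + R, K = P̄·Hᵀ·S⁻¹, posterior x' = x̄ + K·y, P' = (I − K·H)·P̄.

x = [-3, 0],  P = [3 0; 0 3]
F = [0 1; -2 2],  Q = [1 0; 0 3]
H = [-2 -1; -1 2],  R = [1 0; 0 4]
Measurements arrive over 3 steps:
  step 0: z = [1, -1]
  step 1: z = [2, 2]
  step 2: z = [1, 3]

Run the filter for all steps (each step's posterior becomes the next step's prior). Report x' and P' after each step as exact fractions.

step 0: x' = [-107/270, -53/180], P' = [37/135 -17/90; -17/90 37/60]
step 1: x' = [-16961/16958, 6659/33916], P' = [12167/50874 -5067/33916; -5067/33916 37813/67832]
step 2: x' = [-29215445/34995572, 64401895/69991144], P' = [4182537/17497786 -5223039/34995572; -5223039/34995572 38866145/69991144]

step 0: x̄ = F·x = [0, 6]
step 0: P̄ = F·P·Fᵀ + Q = [4 6; 6 27]
step 0: y = z − H·x̄ = [7, -13]
step 0: S = H·P̄·Hᵀ + R = [68 -64; -64 92]
step 0: K = P̄·Hᵀ·S⁻¹ = [-97/270 -22/135; -43/180 16/45]
step 0: x' = x̄ + K·y = [-107/270, -53/180]
step 0: P' = (I − K·H)·P̄ = [37/135 -17/90; -17/90 37/60]
step 1: x̄ = F·x = [-53/180, 11/54]
step 1: P̄ = F·P·Fᵀ + Q = [97/60 29/18; 29/18 218/27]
step 1: y = z − H·x̄ = [218/135, 701/540]
step 1: S = H·P̄·Hᵀ + R = [2968/135 -2396/135; -2396/135 16993/540]
step 1: K = P̄·Hᵀ·S⁻¹ = [-33467/101748 -3421/25437; -17545/67832 2680/8479]
step 1: x' = x̄ + K·y = [-16961/16958, 6659/33916]
step 1: P' = (I − K·H)·P̄ = [12167/50874 -5067/33916; -5067/33916 37813/67832]
step 2: x̄ = F·x = [6659/33916, 40581/16958]
step 2: P̄ = F·P·Fᵀ + Q = [105645/67832 47947/33916; 47947/33916 375533/50874]
step 2: y = z − H·x̄ = [32099/8479, -53917/33916]
step 2: S = H·P̄·Hᵀ + R = [515512/25437 -404180/25437; -404180/25437 5988719/203496]
step 2: K = P̄·Hᵀ·S⁻¹ = [-11507109/34995572 -1175697/8748893; -17973989/69991144 2755574/8748893]
step 2: x' = x̄ + K·y = [-29215445/34995572, 64401895/69991144]
step 2: P' = (I − K·H)·P̄ = [4182537/17497786 -5223039/34995572; -5223039/34995572 38866145/69991144]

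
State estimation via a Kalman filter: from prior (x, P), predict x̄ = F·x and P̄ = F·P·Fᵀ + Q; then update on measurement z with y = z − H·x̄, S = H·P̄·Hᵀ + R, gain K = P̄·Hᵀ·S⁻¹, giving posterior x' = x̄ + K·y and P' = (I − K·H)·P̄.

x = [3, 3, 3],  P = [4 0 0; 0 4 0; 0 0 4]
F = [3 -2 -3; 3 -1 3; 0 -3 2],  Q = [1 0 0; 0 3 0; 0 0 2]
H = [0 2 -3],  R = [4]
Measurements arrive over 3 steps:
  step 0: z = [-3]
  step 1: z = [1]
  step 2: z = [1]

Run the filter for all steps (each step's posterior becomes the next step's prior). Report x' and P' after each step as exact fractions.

step 0: x' = [-1458/187, 1755/187, 1329/187], P' = [16515/187 1096/187 720/187; 1096/187 13523/187 8982/187; 720/187 8982/187 6048/187]
step 1: x' = [-84553837/1355589, -23083124/1355589, -5281693/451863], P' = [2420062346/1355589 801041863/1355589 178046534/451863; 801041863/1355589 278559314/1355589 61714624/451863; 178046534/451863 61714624/451863 13739612/150621]
step 2: x' = [-3337869780279/168105257360, -1292978659533/168105257360, -91712717817/16810525736], P' = [47166804174811/168105257360 16551693029017/168105257360 1098997117341/16810525736; 16551693029017/168105257360 7473795123779/168105257360 489301341231/16810525736; 1098997117341/16810525736 489301341231/16810525736 163852109959/8405262868]

step 0: x̄ = F·x = [-6, 15, -3]
step 0: P̄ = F·P·Fᵀ + Q = [89 8 0; 8 79 36; 0 36 54]
step 0: y = z − H·x̄ = [-42]
step 0: S = H·P̄·Hᵀ + R = [374]
step 0: K = P̄·Hᵀ·S⁻¹ = [8/187; 25/187; -45/187]
step 0: x' = x̄ + K·y = [-1458/187, 1755/187, 1329/187]
step 0: P' = (I − K·H)·P̄ = [16515/187 1096/187 720/187; 1096/187 13523/187 8982/187; 720/187 8982/187 6048/187]
step 1: x̄ = F·x = [-11871/187, -126/11, -237/17]
step 1: P̄ = F·P·Fᵀ + Q = [339018/187 4967/11 7656/17; 4967/11 9979/11 -147; 7656/17 -147 3499/17]
step 1: y = z − H·x̄ = [-3350/187]
step 1: S = H·P̄·Hᵀ + R = [1355589/187]
step 1: K = P̄·Hᵀ·S⁻¹ = [-83770/1355589; 421753/1355589; -56815/451863]
step 1: x' = x̄ + K·y = [-84553837/1355589, -23083124/1355589, -5281693/451863]
step 1: P' = (I − K·H)·P̄ = [2420062346/1355589 801041863/1355589 178046534/451863; 801041863/1355589 278559314/1355589 61714624/451863; 178046534/451863 61714624/451863 13739612/150621]
step 2: x̄ = F·x = [-159960026/1355589, -278113624/1355589, 1391082/50207]
step 2: P̄ = F·P·Fᵀ + Q = [7003773803/1355589 13459962787/1355589 -79607517/50207; 13459962787/1355589 26873494193/1355589 -165314991/50207; -79607517/50207 -165314991/50207 28986836/50207]
step 2: y = z − H·x̄ = [670260479/1355589]
step 2: S = H·P̄·Hᵀ + R = [168105257360/1355589]
step 2: K = P̄·Hᵀ·S⁻¹ = [33368134451/168105257360; 67137502657/168105257360; -1127494323/16810525736]
step 2: x' = x̄ + K·y = [-3337869780279/168105257360, -1292978659533/168105257360, -91712717817/16810525736]
step 2: P' = (I − K·H)·P̄ = [47166804174811/168105257360 16551693029017/168105257360 1098997117341/16810525736; 16551693029017/168105257360 7473795123779/168105257360 489301341231/16810525736; 1098997117341/16810525736 489301341231/16810525736 163852109959/8405262868]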